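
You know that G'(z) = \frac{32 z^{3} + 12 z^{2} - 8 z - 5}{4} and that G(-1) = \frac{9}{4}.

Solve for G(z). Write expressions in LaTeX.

G(z) = 2 z^{4} + z^{3} - z^{2} - \frac{5 z}{4} + 1

A first test for any G(z): its z-derivative must equal the given G'(z).
A general antiderivative is 2 z^{4} + z^{3} - z^{2} - \frac{5 z}{4} + C.
The condition gives C = \frac{9}{4} - (\frac{5}{4}) = 1.
So G(z) = 2 z^{4} + z^{3} - z^{2} - \frac{5 z}{4} + 1.
Check: d/dz[2 z^{4} + z^{3} - z^{2} - \frac{5 z}{4} + 1] = 8 z^{3} + 3 z^{2} - 2 z - \frac{5}{4}, which equals G'(z).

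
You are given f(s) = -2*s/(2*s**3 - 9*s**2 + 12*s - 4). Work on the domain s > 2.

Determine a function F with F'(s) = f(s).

An antiderivative is F(s) = -2*(-s*log(s - 2) + s*log(s - 1/2) + 2*log(s - 2) - 2*log(s - 1/2) - 6)/(9*(s - 2)).

The denominator factors as (s - 2)**2*(2*s - 1); partial fractions split f into directly integrable pieces: -4/(9*(2*s - 1)) + 2/(9*(s - 2)) - 4/(3*(s - 2)**2).
Check: d/ds[-2*(-s*log(s - 2) + s*log(s - 1/2) + 2*log(s - 2) - 2*log(s - 1/2) - 6)/(9*(s - 2))] = -2*s/(2*s**3 - 9*s**2 + 12*s - 4) = f(s).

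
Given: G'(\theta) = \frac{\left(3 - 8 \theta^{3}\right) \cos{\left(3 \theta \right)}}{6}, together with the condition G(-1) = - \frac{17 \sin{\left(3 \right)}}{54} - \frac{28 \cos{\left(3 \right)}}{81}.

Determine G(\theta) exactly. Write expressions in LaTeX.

G(\theta) = - \frac{72 \theta^{3} \sin{\left(3 \theta \right)} + 72 \theta^{2} \cos{\left(3 \theta \right)} - 48 \theta \sin{\left(3 \theta \right)} - 27 \sin{\left(3 \theta \right)} - 16 \cos{\left(3 \theta \right)}}{162}

Differentiate the proposed G(\theta) back; it has to land on the given G'(\theta).
A general antiderivative is - \frac{4 \theta^{3} \sin{\left(3 \theta \right)}}{9} - \frac{4 \theta^{2} \cos{\left(3 \theta \right)}}{9} + \frac{8 \theta \sin{\left(3 \theta \right)}}{27} + \frac{\sin{\left(3 \theta \right)}}{6} + \frac{8 \cos{\left(3 \theta \right)}}{81} + C.
The condition gives C = - \frac{17 \sin{\left(3 \right)}}{54} - \frac{28 \cos{\left(3 \right)}}{81} - (- \frac{17 \sin{\left(3 \right)}}{54} - \frac{28 \cos{\left(3 \right)}}{81}) = 0.
So G(\theta) = - \frac{72 \theta^{3} \sin{\left(3 \theta \right)} + 72 \theta^{2} \cos{\left(3 \theta \right)} - 48 \theta \sin{\left(3 \theta \right)} - 27 \sin{\left(3 \theta \right)} - 16 \cos{\left(3 \theta \right)}}{162}.
Check: d/d\theta[- \frac{72 \theta^{3} \sin{\left(3 \theta \right)} + 72 \theta^{2} \cos{\left(3 \theta \right)} - 48 \theta \sin{\left(3 \theta \right)} - 27 \sin{\left(3 \theta \right)} - 16 \cos{\left(3 \theta \right)}}{162}] = - \frac{4 \theta^{3} \cos{\left(3 \theta \right)}}{3} + \frac{\cos{\left(3 \theta \right)}}{2}, which equals G'(\theta).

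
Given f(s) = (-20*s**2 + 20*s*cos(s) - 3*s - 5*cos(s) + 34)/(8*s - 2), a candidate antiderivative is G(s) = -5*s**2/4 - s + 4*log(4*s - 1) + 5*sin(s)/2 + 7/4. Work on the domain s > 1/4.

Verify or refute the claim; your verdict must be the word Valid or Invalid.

Valid - the claim checks out under differentiation.

d/ds[G] = (-20*s**2 + 20*s*cos(s) - 3*s - 5*cos(s) + 34)/(8*s - 2)
This equals f(s) exactly, so the claim holds.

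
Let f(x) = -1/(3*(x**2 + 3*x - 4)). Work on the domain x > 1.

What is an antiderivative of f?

An antiderivative is F(x) = -log(x - 1)/15 + log(x + 4)/15.

Factor the denominator (3*(x - 1)*(x + 4)) and decompose: f = 1/(15*(x + 4)) - 1/(15*(x - 1)); each piece integrates to a log, atan, or power term.
Check: d/dx[-log(x - 1)/15 + log(x + 4)/15] = -1/(3*x**2 + 9*x - 12), which equals f(x).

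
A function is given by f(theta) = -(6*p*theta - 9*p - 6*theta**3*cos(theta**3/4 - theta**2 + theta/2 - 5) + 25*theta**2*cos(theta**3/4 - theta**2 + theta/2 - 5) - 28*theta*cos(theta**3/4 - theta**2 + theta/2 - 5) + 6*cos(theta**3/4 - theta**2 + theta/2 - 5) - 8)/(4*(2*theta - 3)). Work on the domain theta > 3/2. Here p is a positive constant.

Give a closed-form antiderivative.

An antiderivative is F(theta) = -3*p*theta/4 + log(2*theta - 3) + sin(theta**3/4 - theta**2 + theta/2 - 5).

Differentiate the proposed F(theta) back; it has to land on f(theta) exactly.
Check: d/dtheta[-3*p*theta/4 + log(2*theta - 3) + sin(theta**3/4 - theta**2 + theta/2 - 5)] = (-6*p*theta + 9*p + 6*theta**3*cos(theta**3/4 - theta**2 + theta/2 - 5) - 25*theta**2*cos(theta**3/4 - theta**2 + theta/2 - 5) + 28*theta*cos(theta**3/4 - theta**2 + theta/2 - 5) - 6*cos(theta**3/4 - theta**2 + theta/2 - 5) + 8)/(8*theta - 12), which equals f(theta).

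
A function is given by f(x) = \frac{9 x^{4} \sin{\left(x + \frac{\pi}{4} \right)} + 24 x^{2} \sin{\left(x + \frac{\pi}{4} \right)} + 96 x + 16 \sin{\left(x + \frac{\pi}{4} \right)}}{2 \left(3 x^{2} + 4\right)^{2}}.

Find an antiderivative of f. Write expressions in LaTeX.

An antiderivative is F(x) = \frac{- \left(3 x^{2} + 4\right) \cos{\left(x + \frac{\pi}{4} \right)} - 16}{2 \left(3 x^{2} + 4\right)}.

Check any antiderivative F(x) by computing F'(x) and comparing it with f(x).
Check: d/dx[\frac{- \left(3 x^{2} + 4\right) \cos{\left(x + \frac{\pi}{4} \right)} - 16}{2 \left(3 x^{2} + 4\right)}] = \frac{9 x^{4} \sin{\left(x + \frac{\pi}{4} \right)} + 24 x^{2} \sin{\left(x + \frac{\pi}{4} \right)} + 96 x + 16 \sin{\left(x + \frac{\pi}{4} \right)}}{18 x^{4} + 48 x^{2} + 32}, which equals f(x).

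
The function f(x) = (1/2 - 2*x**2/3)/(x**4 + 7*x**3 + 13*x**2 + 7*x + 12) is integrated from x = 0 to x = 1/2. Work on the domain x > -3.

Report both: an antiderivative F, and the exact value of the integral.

The denominator factors as 6*(x + 3)*(x + 4)*(x**2 + 1); partial fractions split f into directly integrable pieces: -7*(7*x - 11)/(1020*(x**2 + 1)) + 61/(102*(x + 4)) - 11/(20*(x + 3)).
F(x) = -11*log(x + 3)/20 + 61*log(x + 4)/102 - 49*log(x**2 + 1)/2040 + 77*atan(x)/1020 is an antiderivative of f.
Check: d/dx[-11*log(x + 3)/20 + 61*log(x + 4)/102 - 49*log(x**2 + 1)/2040 + 77*atan(x)/1020] = (3 - 4*x**2)/(6*x**4 + 42*x**3 + 78*x**2 + 42*x + 72), which equals f(x).
F(1/2) = -11*log(7/2)/20 - 49*log(5/4)/2040 + 77*atan(1/2)/1020 + 61*log(9/2)/102; F(0) = -11*log(3)/20 + 61*log(4)/102.
Integral = F(1/2) - F(0) = -61*log(4)/102 - 11*log(7/2)/20 - 49*log(5/4)/2040 + 77*atan(1/2)/1020 + 11*log(3)/20 + 61*log(9/2)/102.

Antiderivative: F(x) = -11*log(x + 3)/20 + 61*log(x + 4)/102 - 49*log(x**2 + 1)/2040 + 77*atan(x)/1020; value = -61*log(4)/102 - 11*log(7/2)/20 - 49*log(5/4)/2040 + 77*atan(1/2)/1020 + 11*log(3)/20 + 61*log(9/2)/102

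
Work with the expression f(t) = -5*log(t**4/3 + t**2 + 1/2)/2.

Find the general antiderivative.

A first test for any F(t): its t-derivative must equal f(t) identically.
Check: d/dt[5*(-t*log(t**4/3 + t**2 + 1/2) + 4*t - sqrt(2)*sqrt(3 - sqrt(3))*atan(sqrt(2)*t/sqrt(3 - sqrt(3))) - sqrt(2)*sqrt(sqrt(3) + 3)*atan(sqrt(2)*t/sqrt(sqrt(3) + 3)))/2] = -5*log(t**4/3 + t**2 + 1/2)/2 = f(t).

F(t) = 5*(-t*log(t**4/3 + t**2 + 1/2) + 4*t - sqrt(2)*sqrt(3 - sqrt(3))*atan(sqrt(2)*t/sqrt(3 - sqrt(3))) - sqrt(2)*sqrt(sqrt(3) + 3)*atan(sqrt(2)*t/sqrt(sqrt(3) + 3)))/2 + C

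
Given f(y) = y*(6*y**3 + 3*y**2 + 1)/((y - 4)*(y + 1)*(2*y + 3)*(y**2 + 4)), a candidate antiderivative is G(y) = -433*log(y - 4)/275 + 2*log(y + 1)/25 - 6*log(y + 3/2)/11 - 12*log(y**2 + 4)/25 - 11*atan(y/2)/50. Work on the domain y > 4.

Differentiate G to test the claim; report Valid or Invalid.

d/dy[G] = (-6*y**4 - 3*y**3 - y)/(2*y**5 - 3*y**4 - 9*y**3 - 24*y**2 - 68*y - 48)
d/dy[G] - f(y) = (-12*y**4 - 6*y**3 - 2*y)/(2*y**5 - 3*y**4 - 9*y**3 - 24*y**2 - 68*y - 48) != 0.

Invalid: d/dy[G] - f = (-12*y**4 - 6*y**3 - 2*y)/(2*y**5 - 3*y**4 - 9*y**3 - 24*y**2 - 68*y - 48), which is not 0.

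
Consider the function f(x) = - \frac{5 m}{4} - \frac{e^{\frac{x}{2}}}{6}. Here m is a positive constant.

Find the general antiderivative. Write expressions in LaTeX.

Differentiate the proposed F(x) back; it has to land on f(x) exactly.
Check: d/dx[- \frac{5 m x}{4} - \frac{e^{\frac{x}{2}}}{3}] = - \frac{5 m}{4} - \frac{e^{\frac{x}{2}}}{6} = f(x).

F(x) = - \frac{5 m x}{4} - \frac{e^{\frac{x}{2}}}{3} + C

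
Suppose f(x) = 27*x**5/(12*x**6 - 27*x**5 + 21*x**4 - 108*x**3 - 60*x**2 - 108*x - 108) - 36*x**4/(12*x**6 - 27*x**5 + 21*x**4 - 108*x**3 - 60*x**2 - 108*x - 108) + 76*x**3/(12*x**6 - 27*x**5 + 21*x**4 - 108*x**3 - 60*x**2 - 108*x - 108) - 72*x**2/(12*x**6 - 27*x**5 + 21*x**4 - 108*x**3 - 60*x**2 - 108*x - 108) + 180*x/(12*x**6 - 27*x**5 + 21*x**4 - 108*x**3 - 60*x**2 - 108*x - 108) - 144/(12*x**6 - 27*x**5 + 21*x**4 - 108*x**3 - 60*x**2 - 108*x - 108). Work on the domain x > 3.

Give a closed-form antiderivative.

An antiderivative is F(x) = log(2*x - 6) + 5*log(4*x + 3)/4 + 4/(3*x**2 + 6).

The integrand splits into summands that can be handled one at a time.
Check: d/dx[log(2*x - 6) + 5*log(4*x + 3)/4 + 4/(3*x**2 + 6)] = (27*x**5 - 36*x**4 + 76*x**3 - 72*x**2 + 180*x - 144)/(12*x**6 - 27*x**5 + 21*x**4 - 108*x**3 - 60*x**2 - 108*x - 108), which equals f(x).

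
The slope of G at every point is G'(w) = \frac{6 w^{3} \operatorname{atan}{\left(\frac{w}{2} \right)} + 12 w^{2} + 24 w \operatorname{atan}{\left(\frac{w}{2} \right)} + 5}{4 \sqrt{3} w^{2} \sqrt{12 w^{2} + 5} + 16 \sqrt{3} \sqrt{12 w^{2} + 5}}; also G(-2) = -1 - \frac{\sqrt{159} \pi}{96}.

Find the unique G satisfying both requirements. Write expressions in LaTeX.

G'(w) has the shape u'v + uv' for u = \frac{\sqrt{4 w^{2} + \frac{5}{3}}}{8} and v = \operatorname{atan}{\left(\frac{w}{2} \right)} — it is the derivative of the product u*v.
A general antiderivative is \frac{\sqrt{4 w^{2} + \frac{5}{3}} \operatorname{atan}{\left(\frac{w}{2} \right)}}{8} + C.
The condition gives C = -1 - \frac{\sqrt{159} \pi}{96} - (- \frac{\sqrt{159} \pi}{96}) = -1.
So G(w) = \frac{\sqrt{4 w^{2} + \frac{5}{3}} \operatorname{atan}{\left(\frac{w}{2} \right)}}{8} - 1.
Check: d/dw[\frac{\sqrt{4 w^{2} + \frac{5}{3}} \operatorname{atan}{\left(\frac{w}{2} \right)}}{8} - 1] = \frac{6 w^{3} \operatorname{atan}{\left(\frac{w}{2} \right)} + 12 w^{2} + 24 w \operatorname{atan}{\left(\frac{w}{2} \right)} + 5}{4 \sqrt{3} w^{2} \sqrt{12 w^{2} + 5} + 16 \sqrt{3} \sqrt{12 w^{2} + 5}} = G'(w).

G(w) = \frac{\sqrt{4 w^{2} + \frac{5}{3}} \operatorname{atan}{\left(\frac{w}{2} \right)}}{8} - 1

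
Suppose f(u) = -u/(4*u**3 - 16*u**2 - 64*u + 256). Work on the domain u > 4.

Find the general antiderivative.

Factor the denominator (4*(u - 4)**2*(u + 4)) and decompose: f = 1/(64*(u + 4)) - 1/(64*(u - 4)) - 1/(8*(u - 4)**2); each piece integrates to a log, atan, or power term.
Check: d/du[-log(u - 4)/64 + log(u + 4)/64 + 1/(8*u - 32)] = -u/(4*u**3 - 16*u**2 - 64*u + 256) = f(u).

F(u) = -log(u - 4)/64 + log(u + 4)/64 + 1/(8*u - 32) + C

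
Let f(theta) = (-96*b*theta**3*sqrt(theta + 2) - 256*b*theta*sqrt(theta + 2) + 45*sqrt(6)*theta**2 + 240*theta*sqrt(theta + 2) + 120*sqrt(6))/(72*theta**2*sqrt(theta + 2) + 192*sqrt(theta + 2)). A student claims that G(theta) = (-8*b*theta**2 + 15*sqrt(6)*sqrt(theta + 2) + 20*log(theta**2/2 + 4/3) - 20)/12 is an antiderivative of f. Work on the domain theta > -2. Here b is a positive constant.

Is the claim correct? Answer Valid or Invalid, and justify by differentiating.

d/dtheta[G] = (-96*b*theta**3*sqrt(theta + 2) - 256*b*theta*sqrt(theta + 2) + 45*sqrt(6)*theta**2 + 240*theta*sqrt(theta + 2) + 120*sqrt(6))/(72*theta**2*sqrt(theta + 2) + 192*sqrt(theta + 2))
This equals f(theta) exactly, so the claim holds.

Valid - the claim checks out under differentiation.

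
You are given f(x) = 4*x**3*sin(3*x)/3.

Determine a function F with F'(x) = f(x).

Any candidate F(x) must reproduce f(x) exactly when differentiated.
Check: d/dx[-4*x**3*cos(3*x)/9 + 4*x**2*sin(3*x)/9 + 8*x*cos(3*x)/27 - 8*sin(3*x)/81] = 4*x**3*sin(3*x)/3 = f(x).

An antiderivative is F(x) = -4*x**3*cos(3*x)/9 + 4*x**2*sin(3*x)/9 + 8*x*cos(3*x)/27 - 8*sin(3*x)/81.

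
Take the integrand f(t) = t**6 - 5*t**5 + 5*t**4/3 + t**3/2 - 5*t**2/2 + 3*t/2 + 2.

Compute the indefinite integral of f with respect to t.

F(t) = t*(24*t**6 - 140*t**5 + 56*t**4 + 21*t**3 - 140*t**2 + 126*t + 336)/168 + C

The integrand splits into summands that can be handled one at a time.
Check: d/dt[t*(24*t**6 - 140*t**5 + 56*t**4 + 21*t**3 - 140*t**2 + 126*t + 336)/168] = t**6 - 5*t**5 + 5*t**4/3 + t**3/2 - 5*t**2/2 + 3*t/2 + 2 = f(t).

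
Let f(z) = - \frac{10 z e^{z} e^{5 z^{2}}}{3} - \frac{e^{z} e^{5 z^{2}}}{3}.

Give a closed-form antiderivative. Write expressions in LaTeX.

An antiderivative is F(z) = - \frac{e^{z} e^{5 z^{2}}}{3}.

f matches the chain-rule pattern g'(h)*h' with inner function h(z) = 5 z^{2} + z; substituting u = h(z) collapses the integral.
Check: d/dz[- \frac{e^{z} e^{5 z^{2}}}{3}] = - \frac{10 z e^{z} e^{5 z^{2}}}{3} - \frac{e^{z} e^{5 z^{2}}}{3} = f(z).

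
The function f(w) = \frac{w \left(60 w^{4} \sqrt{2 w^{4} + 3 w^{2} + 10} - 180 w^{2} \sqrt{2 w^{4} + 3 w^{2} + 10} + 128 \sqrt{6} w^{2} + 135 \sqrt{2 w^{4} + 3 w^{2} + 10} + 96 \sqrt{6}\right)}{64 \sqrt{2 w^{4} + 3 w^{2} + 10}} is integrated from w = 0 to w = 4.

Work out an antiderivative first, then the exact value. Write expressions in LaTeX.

Antiderivative: F(w) = - \frac{5 \left(\frac{3}{4} - \frac{w^{2}}{2}\right)^{3}}{4} + 3 \sqrt{\frac{w^{4}}{3} + \frac{w^{2}}{2} + \frac{5}{3}}; value = - \sqrt{15} + 3 \sqrt{95} + \frac{3815}{8}

An antiderivative F(w) passes only if d/dw[F] lands on f(w) exactly.
F(w) = - \frac{5 \left(\frac{3}{4} - \frac{w^{2}}{2}\right)^{3}}{4} + 3 \sqrt{\frac{w^{4}}{3} + \frac{w^{2}}{2} + \frac{5}{3}} is an antiderivative of f.
Check: d/dw[- \frac{5 \left(\frac{3}{4} - \frac{w^{2}}{2}\right)^{3}}{4} + 3 \sqrt{\frac{w^{4}}{3} + \frac{w^{2}}{2} + \frac{5}{3}}] = \frac{60 w^{5} \sqrt{2 w^{4} + 3 w^{2} + 10} - 180 w^{3} \sqrt{2 w^{4} + 3 w^{2} + 10} + 128 \sqrt{6} w^{3} + 135 w \sqrt{2 w^{4} + 3 w^{2} + 10} + 96 \sqrt{6} w}{64 \sqrt{2 w^{4} + 3 w^{2} + 10}}, which equals f(w).
F(4) = 3 \sqrt{95} + \frac{121945}{256}; F(0) = - \frac{135}{256} + \sqrt{15}.
Integral = F(4) - F(0) = - \sqrt{15} + 3 \sqrt{95} + \frac{3815}{8}.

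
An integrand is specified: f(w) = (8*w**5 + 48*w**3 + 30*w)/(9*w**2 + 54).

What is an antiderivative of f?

Since d/dw undoes antidifferentiation here, F'(w) = f(w) is required of F(w).
Check: d/dw[2*w**4/9 + 5*log(w**2 + 6)/3] = (8*w**5 + 48*w**3 + 30*w)/(9*w**2 + 54) = f(w).

An antiderivative is F(w) = 2*w**4/9 + 5*log(w**2 + 6)/3.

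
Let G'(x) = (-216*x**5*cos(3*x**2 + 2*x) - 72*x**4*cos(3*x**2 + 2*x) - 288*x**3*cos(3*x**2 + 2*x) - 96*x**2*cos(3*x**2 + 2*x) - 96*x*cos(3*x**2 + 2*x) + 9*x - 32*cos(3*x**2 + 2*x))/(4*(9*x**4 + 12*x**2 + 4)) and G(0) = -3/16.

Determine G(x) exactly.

A first test for any G(x): its x-derivative must equal the given G'(x).
A general antiderivative is -sin(3*x**2 + 2*x) - 1/(4*(2*x**2 + 4/3)) + C.
The condition gives C = -3/16 - (-3/16) = 0.
So G(x) = (-8*(3*x**2 + 2)*sin(3*x**2 + 2*x) - 3)/(8*(3*x**2 + 2)).
Check: d/dx[(-8*(3*x**2 + 2)*sin(3*x**2 + 2*x) - 3)/(8*(3*x**2 + 2))] = (-216*x**5*cos(3*x**2 + 2*x) - 72*x**4*cos(3*x**2 + 2*x) - 288*x**3*cos(3*x**2 + 2*x) - 96*x**2*cos(3*x**2 + 2*x) - 96*x*cos(3*x**2 + 2*x) + 9*x - 32*cos(3*x**2 + 2*x))/(36*x**4 + 48*x**2 + 16), which equals G'(x).

G(x) = (-8*(3*x**2 + 2)*sin(3*x**2 + 2*x) - 3)/(8*(3*x**2 + 2))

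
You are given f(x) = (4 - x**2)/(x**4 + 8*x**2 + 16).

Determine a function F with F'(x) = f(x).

f has the shape u'v + uv' for u = 3*x/2 and v = 1/(3*x**2/2 + 6) — it is the derivative of the product u*v.
Check: d/dx[x/(x**2 + 4)] = (4 - x**2)/(x**4 + 8*x**2 + 16) = f(x).

An antiderivative is F(x) = x/(x**2 + 4).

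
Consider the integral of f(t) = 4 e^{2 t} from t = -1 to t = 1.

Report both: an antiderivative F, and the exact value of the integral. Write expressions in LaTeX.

Check any antiderivative F(t) by computing F'(t) and comparing it with f(t).
F(t) = 2 e^{2 t} is an antiderivative of f.
Check: d/dt[2 e^{2 t}] = 4 e^{2 t} = f(t).
F(1) = 2 e^{2}; F(-1) = \frac{2}{e^{2}}.
Integral = F(1) - F(-1) = - \frac{2}{e^{2}} + 2 e^{2}.

Antiderivative: F(t) = 2 e^{2 t}; value = - \frac{2}{e^{2}} + 2 e^{2}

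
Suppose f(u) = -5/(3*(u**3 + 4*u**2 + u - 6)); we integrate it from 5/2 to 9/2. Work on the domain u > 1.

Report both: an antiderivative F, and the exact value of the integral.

Factor the denominator (3*(u - 1)*(u + 2)*(u + 3)) and decompose: f = -5/(12*(u + 3)) + 5/(9*(u + 2)) - 5/(36*(u - 1)); each piece integrates to a log, atan, or power term.
F(u) = -5*log(u - 1)/36 + 5*log(u + 2)/9 - 5*log(u + 3)/12 is an antiderivative of f.
Check: d/du[-5*log(u - 1)/36 + 5*log(u + 2)/9 - 5*log(u + 3)/12] = -5/(3*u**3 + 12*u**2 + 3*u - 18), which equals f(u).
F(9/2) = -5*log(15/2)/12 - 5*log(7/2)/36 + 5*log(13/2)/9; F(5/2) = -5*log(11/2)/12 - 5*log(3/2)/36 + 5*log(9/2)/9.
Integral = F(9/2) - F(5/2) = -5*log(15/2)/12 - 5*log(9/2)/9 - 5*log(7/2)/36 + 5*log(3/2)/36 + 5*log(11/2)/12 + 5*log(13/2)/9.

Antiderivative: F(u) = -5*log(u - 1)/36 + 5*log(u + 2)/9 - 5*log(u + 3)/12; value = -5*log(15/2)/12 - 5*log(9/2)/9 - 5*log(7/2)/36 + 5*log(3/2)/36 + 5*log(11/2)/12 + 5*log(13/2)/9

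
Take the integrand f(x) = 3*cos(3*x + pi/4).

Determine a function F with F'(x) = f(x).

Differentiate the proposed F(x) back; it has to land on f(x) exactly.
Check: d/dx[sin(3*x + pi/4)] = 3*cos(3*x + pi/4) = f(x).

An antiderivative is F(x) = sin(3*x + pi/4).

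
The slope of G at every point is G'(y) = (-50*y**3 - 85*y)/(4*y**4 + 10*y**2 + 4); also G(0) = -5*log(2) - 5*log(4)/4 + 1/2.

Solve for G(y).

G(y) = -(5*log(2*y**2 + 4) + 20*log(4*y**2 + 2) - 2)/4

Check a candidate G(y) by differentiating: d/dy[G] must match the given G'(y).
A general antiderivative is -5*log(2*y**2 + 4)/4 - 5*log(4*y**2 + 2) + C.
The condition gives C = -5*log(2) - 5*log(4)/4 + 1/2 - (-5*log(2) - 5*log(4)/4) = 1/2.
So G(y) = -(5*log(2*y**2 + 4) + 20*log(4*y**2 + 2) - 2)/4.
Check: d/dy[-(5*log(2*y**2 + 4) + 20*log(4*y**2 + 2) - 2)/4] = (-50*y**3 - 85*y)/(4*y**4 + 10*y**2 + 4) = G'(y).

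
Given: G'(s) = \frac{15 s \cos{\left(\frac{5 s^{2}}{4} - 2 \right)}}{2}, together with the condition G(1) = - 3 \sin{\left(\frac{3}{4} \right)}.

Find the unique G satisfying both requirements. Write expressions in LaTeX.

G(s) = 3 \sin{\left(\frac{5 s^{2}}{4} - 2 \right)}

G'(s) matches the chain-rule pattern g'(h)*h' with inner function h(s) = \frac{5 s^{2}}{4} - 2; substituting u = h(s) collapses the integral.
A general antiderivative is 3 \sin{\left(\frac{5 s^{2}}{4} - 2 \right)} + C.
The condition gives C = - 3 \sin{\left(\frac{3}{4} \right)} - (- 3 \sin{\left(\frac{3}{4} \right)}) = 0.
So G(s) = 3 \sin{\left(\frac{5 s^{2}}{4} - 2 \right)}.
Check: d/ds[3 \sin{\left(\frac{5 s^{2}}{4} - 2 \right)}] = \frac{15 s \cos{\left(\frac{5 s^{2}}{4} - 2 \right)}}{2} = G'(s).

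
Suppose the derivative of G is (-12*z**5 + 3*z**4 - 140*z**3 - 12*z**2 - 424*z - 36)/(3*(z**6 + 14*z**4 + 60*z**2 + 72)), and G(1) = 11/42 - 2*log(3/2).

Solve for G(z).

G(z) = -z/(z**2 + 6) - 2*log(z**2/2 + 1) + 1/2 - 2/(3*z**2 + 18)

A candidate passes only if d/dz[G] lands on the given G'(z) exactly.
A general antiderivative is (-z - 2/3)/(z**2 + 6) - 2*log(z**2/2 + 1) + C.
The condition gives C = 11/42 - 2*log(3/2) - (-2*log(3/2) - 5/21) = 1/2.
So G(z) = -z/(z**2 + 6) - 2*log(z**2/2 + 1) + 1/2 - 2/(3*z**2 + 18).
Check: d/dz[-z/(z**2 + 6) - 2*log(z**2/2 + 1) + 1/2 - 2/(3*z**2 + 18)] = (-12*z**5 + 3*z**4 - 140*z**3 - 12*z**2 - 424*z - 36)/(3*z**6 + 42*z**4 + 180*z**2 + 216), which equals G'(z).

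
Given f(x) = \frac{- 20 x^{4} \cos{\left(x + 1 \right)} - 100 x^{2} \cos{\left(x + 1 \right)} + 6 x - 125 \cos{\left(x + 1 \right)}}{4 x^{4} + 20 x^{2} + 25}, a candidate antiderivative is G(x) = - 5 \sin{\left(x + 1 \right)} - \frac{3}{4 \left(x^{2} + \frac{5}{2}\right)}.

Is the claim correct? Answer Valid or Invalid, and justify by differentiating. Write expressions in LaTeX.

d/dx[G] = \frac{- 20 x^{4} \cos{\left(x + 1 \right)} - 100 x^{2} \cos{\left(x + 1 \right)} + 6 x - 125 \cos{\left(x + 1 \right)}}{4 x^{4} + 20 x^{2} + 25}
This equals f(x) exactly, so the claim holds.

Valid: G'(x) = f(x).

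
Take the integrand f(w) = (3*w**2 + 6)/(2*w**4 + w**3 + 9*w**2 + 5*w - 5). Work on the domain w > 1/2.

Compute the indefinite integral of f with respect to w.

F(w) = 3*log(w - 1/2)/7 - log(w + 1)/2 + log(w**2 + 5)/28 + 11*sqrt(5)*atan(sqrt(5)*w/5)/70 + C

The denominator factors as (w + 1)*(2*w - 1)*(w**2 + 5); partial fractions split f into directly integrable pieces: (w + 11)/(14*(w**2 + 5)) + 6/(7*(2*w - 1)) - 1/(2*(w + 1)).
Check: d/dw[3*log(w - 1/2)/7 - log(w + 1)/2 + log(w**2 + 5)/28 + 11*sqrt(5)*atan(sqrt(5)*w/5)/70] = (3*w**2 + 6)/(2*w**4 + w**3 + 9*w**2 + 5*w - 5) = f(w).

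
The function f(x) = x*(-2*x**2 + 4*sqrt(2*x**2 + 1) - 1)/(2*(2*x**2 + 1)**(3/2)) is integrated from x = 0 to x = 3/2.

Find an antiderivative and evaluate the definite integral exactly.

Antiderivative: F(x) = -sqrt(2*x**2 + 1)/4 + log(4*x**2 + 2)/2; value = -sqrt(22)/8 - log(2)/2 + 1/4 + log(11)/2

Since d/dx undoes antidifferentiation here, F'(x) = f(x) is required of F(x).
F(x) = -sqrt(2*x**2 + 1)/4 + log(4*x**2 + 2)/2 is an antiderivative of f.
Check: d/dx[-sqrt(2*x**2 + 1)/4 + log(4*x**2 + 2)/2] = (-2*x**3 + 4*x*sqrt(2*x**2 + 1) - x)/(4*x**2*sqrt(2*x**2 + 1) + 2*sqrt(2*x**2 + 1)), which equals f(x).
F(3/2) = -sqrt(22)/8 + log(11)/2; F(0) = -1/4 + log(2)/2.
Integral = F(3/2) - F(0) = -sqrt(22)/8 - log(2)/2 + 1/4 + log(11)/2.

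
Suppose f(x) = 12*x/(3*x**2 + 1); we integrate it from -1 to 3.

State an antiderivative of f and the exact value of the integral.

Antiderivative: F(x) = 2*log(3*x**2 + 1); value = -2*log(4) + 2*log(28)

f matches the chain-rule pattern g'(h)*h' with inner function h(x) = 3*x**2 + 1; substituting u = h(x) collapses the integral.
F(x) = 2*log(3*x**2 + 1) is an antiderivative of f.
Check: d/dx[2*log(3*x**2 + 1)] = 12*x/(3*x**2 + 1) = f(x).
F(3) = 2*log(28); F(-1) = 2*log(4).
Integral = F(3) - F(-1) = -2*log(4) + 2*log(28).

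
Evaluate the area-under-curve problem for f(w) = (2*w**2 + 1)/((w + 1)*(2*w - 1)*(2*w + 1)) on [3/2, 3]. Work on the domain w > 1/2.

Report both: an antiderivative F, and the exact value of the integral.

Factor the denominator ((w + 1)*(2*w - 1)*(2*w + 1)) and decompose: f = -3/(2*(2*w + 1)) + 1/(2*(2*w - 1)) + 1/(w + 1); each piece integrates to a log, atan, or power term.
F(w) = (log(w - 1/2) - 3*log(w + 1/2) + 4*log(w + 1))/4 is an antiderivative of f.
Check: d/dw[(log(w - 1/2) - 3*log(w + 1/2) + 4*log(w + 1))/4] = (2*w**2 + 1)/(4*w**3 + 4*w**2 - w - 1), which equals f(w).
F(3) = -3*log(7/2)/4 + log(5/2)/4 + log(4); F(3/2) = -3*log(2)/4 + log(5/2).
Integral = F(3) - F(3/2) = -3*log(7/2)/4 - 3*log(5/2)/4 + 3*log(2)/4 + log(4).

Antiderivative: F(w) = (log(w - 1/2) - 3*log(w + 1/2) + 4*log(w + 1))/4; value = -3*log(7/2)/4 - 3*log(5/2)/4 + 3*log(2)/4 + log(4)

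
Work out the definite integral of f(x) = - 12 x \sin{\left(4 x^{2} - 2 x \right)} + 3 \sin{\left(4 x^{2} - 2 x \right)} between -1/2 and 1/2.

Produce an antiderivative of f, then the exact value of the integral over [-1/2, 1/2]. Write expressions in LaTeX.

Antiderivative: F(x) = \frac{3 \cos{\left(4 x^{2} - 2 x \right)}}{2}; value = \frac{3}{2} - \frac{3 \cos{\left(2 \right)}}{2}

f matches the chain-rule pattern g'(h)*h' with inner function h(x) = 4 x^{2} - 2 x; substituting u = h(x) collapses the integral.
F(x) = \frac{3 \cos{\left(4 x^{2} - 2 x \right)}}{2} is an antiderivative of f.
Check: d/dx[\frac{3 \cos{\left(4 x^{2} - 2 x \right)}}{2}] = - 12 x \sin{\left(4 x^{2} - 2 x \right)} + 3 \sin{\left(4 x^{2} - 2 x \right)} = f(x).
F(1/2) = \frac{3}{2}; F(-1/2) = \frac{3 \cos{\left(2 \right)}}{2}.
Integral = F(1/2) - F(-1/2) = \frac{3}{2} - \frac{3 \cos{\left(2 \right)}}{2}.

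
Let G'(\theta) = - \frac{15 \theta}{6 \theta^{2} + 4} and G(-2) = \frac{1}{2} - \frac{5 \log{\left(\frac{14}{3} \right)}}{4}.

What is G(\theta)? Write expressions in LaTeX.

G(\theta) = \frac{1}{2} - \frac{5 \log{\left(\theta^{2} + \frac{2}{3} \right)}}{4}

The substitution u = \theta^{2} + \frac{2}{3} works: G'(\theta) is exactly (dG/du)*(du/d\theta) for that inner function.
A general antiderivative is - \frac{5 \log{\left(\theta^{2} + \frac{2}{3} \right)}}{4} + C.
The condition gives C = \frac{1}{2} - \frac{5 \log{\left(\frac{14}{3} \right)}}{4} - (- \frac{5 \log{\left(\frac{14}{3} \right)}}{4}) = \frac{1}{2}.
So G(\theta) = \frac{1}{2} - \frac{5 \log{\left(\theta^{2} + \frac{2}{3} \right)}}{4}.
Check: d/d\theta[\frac{1}{2} - \frac{5 \log{\left(\theta^{2} + \frac{2}{3} \right)}}{4}] = - \frac{15 \theta}{6 \theta^{2} + 4} = G'(\theta).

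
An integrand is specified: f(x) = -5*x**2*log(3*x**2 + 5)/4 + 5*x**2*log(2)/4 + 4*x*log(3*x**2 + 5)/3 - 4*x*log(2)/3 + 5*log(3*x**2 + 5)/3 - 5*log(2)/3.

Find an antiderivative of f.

An antiderivative is F(x) = 5*x**3/18 - 2*x**2/3 - 85*x/18 + (-5*x**3/12 + 2*x**2/3 + 5*x/3)*log(3*x**2/2 + 5/2) + 10*log(x**2 + 5/3)/9 + 85*sqrt(15)*atan(sqrt(15)*x/5)/54.

Integrate term by term and add the pieces.
Check: d/dx[5*x**3/18 - 2*x**2/3 - 85*x/18 + (-5*x**3/12 + 2*x**2/3 + 5*x/3)*log(3*x**2/2 + 5/2) + 10*log(x**2 + 5/3)/9 + 85*sqrt(15)*atan(sqrt(15)*x/5)/54] = -5*x**2*log(3*x**2 + 5)/4 + 5*x**2*log(2)/4 + 4*x*log(3*x**2 + 5)/3 - 4*x*log(2)/3 + 5*log(3*x**2 + 5)/3 - 5*log(2)/3 = f(x).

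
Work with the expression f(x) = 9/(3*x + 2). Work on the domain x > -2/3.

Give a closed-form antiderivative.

Whatever form F(x) takes, F'(x) = f(x) is non-negotiable.
Check: d/dx[3*log(3*x + 2)] = 9/(3*x + 2) = f(x).

An antiderivative is F(x) = 3*log(3*x + 2).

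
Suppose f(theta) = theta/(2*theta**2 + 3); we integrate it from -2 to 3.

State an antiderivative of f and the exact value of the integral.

Antiderivative: F(theta) = log(4*theta**2 + 6)/4; value = -log(22)/4 + log(42)/4

f matches the chain-rule pattern g'(h)*h' with inner function h(theta) = 4*theta**2 + 6; substituting u = h(theta) collapses the integral.
F(theta) = log(4*theta**2 + 6)/4 is an antiderivative of f.
Check: d/dtheta[log(4*theta**2 + 6)/4] = theta/(2*theta**2 + 3) = f(theta).
F(3) = log(42)/4; F(-2) = log(22)/4.
Integral = F(3) - F(-2) = -log(22)/4 + log(42)/4.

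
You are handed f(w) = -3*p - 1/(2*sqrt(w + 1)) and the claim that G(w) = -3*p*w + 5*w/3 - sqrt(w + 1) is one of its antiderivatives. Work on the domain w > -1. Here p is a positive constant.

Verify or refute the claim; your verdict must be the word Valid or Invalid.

d/dw[G] = (-18*p*sqrt(w + 1) + 10*sqrt(w + 1) - 3)/(6*sqrt(w + 1))
d/dw[G] - f(w) = 5/3 != 0.

Invalid: d/dw[G] - f = 5/3, which is not 0.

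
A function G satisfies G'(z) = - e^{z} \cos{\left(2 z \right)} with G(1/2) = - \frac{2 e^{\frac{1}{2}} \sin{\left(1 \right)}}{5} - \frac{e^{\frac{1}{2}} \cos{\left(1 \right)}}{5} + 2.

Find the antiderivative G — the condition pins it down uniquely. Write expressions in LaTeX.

G(z) = - \frac{2 e^{z} \sin{\left(2 z \right)}}{5} - \frac{e^{z} \cos{\left(2 z \right)}}{5} + 2

Recover the given G'(z) by differentiating a candidate G(z); any mismatch rules it out.
A general antiderivative is - \frac{2 e^{z} \sin{\left(2 z \right)}}{5} - \frac{e^{z} \cos{\left(2 z \right)}}{5} + C.
The condition gives C = - \frac{2 e^{\frac{1}{2}} \sin{\left(1 \right)}}{5} - \frac{e^{\frac{1}{2}} \cos{\left(1 \right)}}{5} + 2 - (- \frac{2 e^{\frac{1}{2}} \sin{\left(1 \right)}}{5} - \frac{e^{\frac{1}{2}} \cos{\left(1 \right)}}{5}) = 2.
So G(z) = - \frac{2 e^{z} \sin{\left(2 z \right)}}{5} - \frac{e^{z} \cos{\left(2 z \right)}}{5} + 2.
Check: d/dz[- \frac{2 e^{z} \sin{\left(2 z \right)}}{5} - \frac{e^{z} \cos{\left(2 z \right)}}{5} + 2] = - e^{z} \cos{\left(2 z \right)} = G'(z).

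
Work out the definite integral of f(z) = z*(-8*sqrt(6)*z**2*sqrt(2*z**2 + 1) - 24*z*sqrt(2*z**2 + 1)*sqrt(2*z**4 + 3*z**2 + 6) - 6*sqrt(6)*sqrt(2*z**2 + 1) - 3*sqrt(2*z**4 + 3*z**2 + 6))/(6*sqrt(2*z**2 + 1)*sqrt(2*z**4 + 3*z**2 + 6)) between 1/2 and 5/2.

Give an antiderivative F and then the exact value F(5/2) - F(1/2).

Any candidate F(z) must reproduce f(z) exactly when differentiated.
F(z) = (-16*z**3 - 3*sqrt(2*z**2 + 1) - 4*sqrt(6)*sqrt(2*z**4 + 3*z**2 + 6))/12 is an antiderivative of f.
Check: d/dz[(-16*z**3 - 3*sqrt(2*z**2 + 1) - 4*sqrt(6)*sqrt(2*z**4 + 3*z**2 + 6))/12] = (-8*sqrt(6)*z**3*sqrt(2*z**2 + 1) - 24*z**2*sqrt(2*z**2 + 1)*sqrt(2*z**4 + 3*z**2 + 6) - 6*sqrt(6)*z*sqrt(2*z**2 + 1) - 3*z*sqrt(2*z**4 + 3*z**2 + 6))/(6*sqrt(2*z**2 + 1)*sqrt(2*z**4 + 3*z**2 + 6)), which equals f(z).
F(5/2) = -125/6 - sqrt(2469)/6 - 3*sqrt(6)/8; F(1/2) = -sqrt(165)/6 - sqrt(6)/8 - 1/6.
Integral = F(5/2) - F(1/2) = -62/3 - sqrt(2469)/6 - sqrt(6)/4 + sqrt(165)/6.

Antiderivative: F(z) = (-16*z**3 - 3*sqrt(2*z**2 + 1) - 4*sqrt(6)*sqrt(2*z**4 + 3*z**2 + 6))/12; value = -62/3 - sqrt(2469)/6 - sqrt(6)/4 + sqrt(165)/6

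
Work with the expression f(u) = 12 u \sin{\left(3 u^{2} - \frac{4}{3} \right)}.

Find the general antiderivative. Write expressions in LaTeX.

F(u) = - 2 \cos{\left(3 u^{2} - \frac{4}{3} \right)} + C

f matches the chain-rule pattern g'(h)*h' with inner function h(u) = 3 u^{2} - \frac{4}{3}; substituting w = h(u) collapses the integral.
Check: d/du[- 2 \cos{\left(3 u^{2} - \frac{4}{3} \right)}] = 12 u \sin{\left(3 u^{2} - \frac{4}{3} \right)} = f(u).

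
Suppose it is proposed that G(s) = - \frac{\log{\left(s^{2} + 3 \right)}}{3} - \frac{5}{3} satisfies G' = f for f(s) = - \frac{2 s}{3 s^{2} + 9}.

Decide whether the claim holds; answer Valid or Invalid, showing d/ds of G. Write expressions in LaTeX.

d/ds[G] = - \frac{2 s}{3 s^{2} + 9}
This equals f(s) exactly, so the claim holds.

Valid: G'(s) = f(s).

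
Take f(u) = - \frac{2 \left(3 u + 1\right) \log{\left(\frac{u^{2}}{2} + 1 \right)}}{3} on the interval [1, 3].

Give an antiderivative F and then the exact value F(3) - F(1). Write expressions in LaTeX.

An antiderivative F(u) passes only if d/du[F] lands on f(u) exactly.
F(u) = \frac{3 u^{2} + u \left(- 3 u - 2\right) \log{\left(\frac{u^{2}}{2} + 1 \right)} + 4 u - 6 \log{\left(u^{2} + 2 \right)} - 4 \sqrt{2} \operatorname{atan}{\left(\frac{\sqrt{2} u}{2} \right)}}{3} is an antiderivative of f.
Check: d/du[\frac{3 u^{2} + u \left(- 3 u - 2\right) \log{\left(\frac{u^{2}}{2} + 1 \right)} + 4 u - 6 \log{\left(u^{2} + 2 \right)} - 4 \sqrt{2} \operatorname{atan}{\left(\frac{\sqrt{2} u}{2} \right)}}{3}] = - 2 u \log{\left(\frac{u^{2}}{2} + 1 \right)} - \frac{2 \log{\left(\frac{u^{2}}{2} + 1 \right)}}{3}, which equals f(u).
F(3) = - 11 \log{\left(\frac{11}{2} \right)} - 2 \log{\left(11 \right)} - \frac{4 \sqrt{2} \operatorname{atan}{\left(\frac{3 \sqrt{2}}{2} \right)}}{3} + 13; F(1) = - 2 \log{\left(3 \right)} - \frac{4 \sqrt{2} \operatorname{atan}{\left(\frac{\sqrt{2}}{2} \right)}}{3} - \frac{5 \log{\left(\frac{3}{2} \right)}}{3} + \frac{7}{3}.
Integral = F(3) - F(1) = - 11 \log{\left(\frac{11}{2} \right)} - 2 \log{\left(11 \right)} - \frac{4 \sqrt{2} \operatorname{atan}{\left(\frac{3 \sqrt{2}}{2} \right)}}{3} + \frac{5 \log{\left(\frac{3}{2} \right)}}{3} + \frac{4 \sqrt{2} \operatorname{atan}{\left(\frac{\sqrt{2}}{2} \right)}}{3} + 2 \log{\left(3 \right)} + \frac{32}{3}.

Antiderivative: F(u) = \frac{3 u^{2} + u \left(- 3 u - 2\right) \log{\left(\frac{u^{2}}{2} + 1 \right)} + 4 u - 6 \log{\left(u^{2} + 2 \right)} - 4 \sqrt{2} \operatorname{atan}{\left(\frac{\sqrt{2} u}{2} \right)}}{3}; value = - 11 \log{\left(\frac{11}{2} \right)} - 2 \log{\left(11 \right)} - \frac{4 \sqrt{2} \operatorname{atan}{\left(\frac{3 \sqrt{2}}{2} \right)}}{3} + \frac{5 \log{\left(\frac{3}{2} \right)}}{3} + \frac{4 \sqrt{2} \operatorname{atan}{\left(\frac{\sqrt{2}}{2} \right)}}{3} + 2 \log{\left(3 \right)} + \frac{32}{3}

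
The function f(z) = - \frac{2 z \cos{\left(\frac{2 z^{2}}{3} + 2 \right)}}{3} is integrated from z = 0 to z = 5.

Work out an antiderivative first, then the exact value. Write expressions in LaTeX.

f matches the chain-rule pattern g'(h)*h' with inner function h(z) = \frac{2 z^{2}}{3} + 2; substituting u = h(z) collapses the integral.
F(z) = - \frac{\sin{\left(\frac{2 z^{2}}{3} + 2 \right)}}{2} is an antiderivative of f.
Check: d/dz[- \frac{\sin{\left(\frac{2 z^{2}}{3} + 2 \right)}}{2}] = - \frac{2 z \cos{\left(\frac{2 z^{2}}{3} + 2 \right)}}{3} = f(z).
F(5) = - \frac{\sin{\left(\frac{56}{3} \right)}}{2}; F(0) = - \frac{\sin{\left(2 \right)}}{2}.
Integral = F(5) - F(0) = - \frac{\sin{\left(\frac{56}{3} \right)}}{2} + \frac{\sin{\left(2 \right)}}{2}.

Antiderivative: F(z) = - \frac{\sin{\left(\frac{2 z^{2}}{3} + 2 \right)}}{2}; value = - \frac{\sin{\left(\frac{56}{3} \right)}}{2} + \frac{\sin{\left(2 \right)}}{2}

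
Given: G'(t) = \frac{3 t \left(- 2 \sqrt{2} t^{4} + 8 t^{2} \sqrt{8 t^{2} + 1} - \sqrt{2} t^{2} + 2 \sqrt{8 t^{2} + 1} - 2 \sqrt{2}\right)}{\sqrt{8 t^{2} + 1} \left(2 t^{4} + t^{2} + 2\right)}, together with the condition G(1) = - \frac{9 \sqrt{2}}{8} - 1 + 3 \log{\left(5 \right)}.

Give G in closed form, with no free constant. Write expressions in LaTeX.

A candidate passes only if d/dt[G] lands on the given G'(t) exactly.
A general antiderivative is - \frac{3 \sqrt{4 t^{2} + \frac{1}{2}}}{4} + 3 \log{\left(2 t^{4} + t^{2} + 2 \right)} + C.
The condition gives C = - \frac{9 \sqrt{2}}{8} - 1 + 3 \log{\left(5 \right)} - (- \frac{9 \sqrt{2}}{8} + 3 \log{\left(5 \right)}) = -1.
So G(t) = \frac{\sqrt{2} \left(- 3 \sqrt{8 t^{2} + 1} + 12 \sqrt{2} \log{\left(2 t^{4} + t^{2} + 2 \right)} - 4 \sqrt{2}\right)}{8}.
Check: d/dt[\frac{\sqrt{2} \left(- 3 \sqrt{8 t^{2} + 1} + 12 \sqrt{2} \log{\left(2 t^{4} + t^{2} + 2 \right)} - 4 \sqrt{2}\right)}{8}] = \frac{- 6 \sqrt{2} t^{5} + 24 t^{3} \sqrt{8 t^{2} + 1} - 3 \sqrt{2} t^{3} + 6 t \sqrt{8 t^{2} + 1} - 6 \sqrt{2} t}{2 t^{4} \sqrt{8 t^{2} + 1} + t^{2} \sqrt{8 t^{2} + 1} + 2 \sqrt{8 t^{2} + 1}}, which equals G'(t).

G(t) = \frac{\sqrt{2} \left(- 3 \sqrt{8 t^{2} + 1} + 12 \sqrt{2} \log{\left(2 t^{4} + t^{2} + 2 \right)} - 4 \sqrt{2}\right)}{8}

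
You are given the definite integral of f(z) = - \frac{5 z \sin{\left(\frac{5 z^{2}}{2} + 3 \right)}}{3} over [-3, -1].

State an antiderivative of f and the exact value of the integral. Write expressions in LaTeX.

Antiderivative: F(z) = \frac{\cos{\left(\frac{5 z^{2}}{2} + 3 \right)}}{3}; value = - \frac{\cos{\left(\frac{51}{2} \right)}}{3} + \frac{\cos{\left(\frac{11}{2} \right)}}{3}

f matches the chain-rule pattern g'(h)*h' with inner function h(z) = \frac{5 z^{2}}{2} + 3; substituting u = h(z) collapses the integral.
F(z) = \frac{\cos{\left(\frac{5 z^{2}}{2} + 3 \right)}}{3} is an antiderivative of f.
Check: d/dz[\frac{\cos{\left(\frac{5 z^{2}}{2} + 3 \right)}}{3}] = - \frac{5 z \sin{\left(\frac{5 z^{2}}{2} + 3 \right)}}{3} = f(z).
F(-1) = \frac{\cos{\left(\frac{11}{2} \right)}}{3}; F(-3) = \frac{\cos{\left(\frac{51}{2} \right)}}{3}.
Integral = F(-1) - F(-3) = - \frac{\cos{\left(\frac{51}{2} \right)}}{3} + \frac{\cos{\left(\frac{11}{2} \right)}}{3}.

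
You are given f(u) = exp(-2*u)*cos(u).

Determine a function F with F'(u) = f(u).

Differentiate the proposed F(u) back; it has to land on f(u) exactly.
Check: d/du[(sin(u) - 2*cos(u))*exp(-2*u)/5] = exp(-2*u)*cos(u) = f(u).

An antiderivative is F(u) = (sin(u) - 2*cos(u))*exp(-2*u)/5.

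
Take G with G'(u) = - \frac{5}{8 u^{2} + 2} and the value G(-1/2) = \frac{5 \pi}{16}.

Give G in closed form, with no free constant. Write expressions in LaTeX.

Since d/du undoes antidifferentiation here, G(u) must give back the stated G'(u).
A general antiderivative is - \frac{5 \operatorname{atan}{\left(2 u \right)}}{4} + C.
The condition gives C = \frac{5 \pi}{16} - (\frac{5 \pi}{16}) = 0.
So G(u) = - \frac{5 \operatorname{atan}{\left(2 u \right)}}{4}.
Check: d/du[- \frac{5 \operatorname{atan}{\left(2 u \right)}}{4}] = - \frac{5}{8 u^{2} + 2} = G'(u).

G(u) = - \frac{5 \operatorname{atan}{\left(2 u \right)}}{4}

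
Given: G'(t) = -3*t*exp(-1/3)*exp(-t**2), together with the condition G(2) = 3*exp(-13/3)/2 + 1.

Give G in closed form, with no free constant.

G(t) = (2*exp(1/3)*exp(t**2) + 3)*exp(-1/3)*exp(-t**2)/2

G'(t) matches the chain-rule pattern g'(h)*h' with inner function h(t) = -t**2 - 1/3; substituting u = h(t) collapses the integral.
A general antiderivative is 3*exp(-t**2 - 1/3)/2 + C.
The condition gives C = 3*exp(-13/3)/2 + 1 - (3*exp(-13/3)/2) = 1.
So G(t) = (2*exp(1/3)*exp(t**2) + 3)*exp(-1/3)*exp(-t**2)/2.
Check: d/dt[(2*exp(1/3)*exp(t**2) + 3)*exp(-1/3)*exp(-t**2)/2] = -3*t*exp(-1/3)*exp(-t**2) = G'(t).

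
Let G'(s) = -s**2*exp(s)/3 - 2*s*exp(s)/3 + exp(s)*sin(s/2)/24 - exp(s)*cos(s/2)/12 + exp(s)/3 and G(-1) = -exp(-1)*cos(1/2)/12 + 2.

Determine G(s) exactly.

G(s) = (-(4*s**2 + cos(s/2) - 4)*exp(s) + 24)/12

G'(s) has the shape u'v + uv' for u = -s**2/3 - cos(s/2)/12 + 1/3 and v = exp(s) — it is the derivative of the product u*v.
A general antiderivative is -(s**2 + cos(s/2)/4 - 1)*exp(s)/3 + C.
The condition gives C = -exp(-1)*cos(1/2)/12 + 2 - (-exp(-1)*cos(1/2)/12) = 2.
So G(s) = (-(4*s**2 + cos(s/2) - 4)*exp(s) + 24)/12.
Check: d/ds[(-(4*s**2 + cos(s/2) - 4)*exp(s) + 24)/12] = -s**2*exp(s)/3 - 2*s*exp(s)/3 + exp(s)*sin(s/2)/24 - exp(s)*cos(s/2)/12 + exp(s)/3 = G'(s).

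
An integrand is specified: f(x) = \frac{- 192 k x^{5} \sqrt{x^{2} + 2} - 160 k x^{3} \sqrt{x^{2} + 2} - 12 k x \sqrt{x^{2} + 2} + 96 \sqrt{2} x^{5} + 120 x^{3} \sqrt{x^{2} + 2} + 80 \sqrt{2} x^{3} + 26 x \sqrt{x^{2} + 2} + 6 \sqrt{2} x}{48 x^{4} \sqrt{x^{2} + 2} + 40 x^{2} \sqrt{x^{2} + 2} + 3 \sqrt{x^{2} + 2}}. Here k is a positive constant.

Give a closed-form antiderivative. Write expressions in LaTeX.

An antiderivative is F(x) = \frac{- 8 k x^{2} + 8 \sqrt{2} \sqrt{x^{2} + 2} + \log{\left(4 x^{2} + \frac{1}{3} \right)} + 4 \log{\left(4 x^{2} + 3 \right)}}{4}.

Recover f(x) by differentiating a candidate F(x); any mismatch rules it out.
Check: d/dx[\frac{- 8 k x^{2} + 8 \sqrt{2} \sqrt{x^{2} + 2} + \log{\left(4 x^{2} + \frac{1}{3} \right)} + 4 \log{\left(4 x^{2} + 3 \right)}}{4}] = \frac{- 192 k x^{5} \sqrt{x^{2} + 2} - 160 k x^{3} \sqrt{x^{2} + 2} - 12 k x \sqrt{x^{2} + 2} + 96 \sqrt{2} x^{5} + 120 x^{3} \sqrt{x^{2} + 2} + 80 \sqrt{2} x^{3} + 26 x \sqrt{x^{2} + 2} + 6 \sqrt{2} x}{48 x^{4} \sqrt{x^{2} + 2} + 40 x^{2} \sqrt{x^{2} + 2} + 3 \sqrt{x^{2} + 2}} = f(x).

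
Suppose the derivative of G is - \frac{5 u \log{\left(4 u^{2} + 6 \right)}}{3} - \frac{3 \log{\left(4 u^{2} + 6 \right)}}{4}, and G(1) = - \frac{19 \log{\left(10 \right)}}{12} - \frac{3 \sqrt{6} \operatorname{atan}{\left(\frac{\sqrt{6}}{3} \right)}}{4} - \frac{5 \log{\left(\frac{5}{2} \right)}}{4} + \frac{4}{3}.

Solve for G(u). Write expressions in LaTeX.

G(u) = - \frac{5 u^{2} \log{\left(2 u^{2} + 3 \right)}}{6} - \frac{5 u^{2} \log{\left(2 \right)}}{6} + \frac{5 u^{2}}{6} - \frac{3 u \log{\left(2 u^{2} + 3 \right)}}{4} - \frac{3 u \log{\left(2 \right)}}{4} + \frac{3 u}{2} - \frac{5 \log{\left(u^{2} + \frac{3}{2} \right)}}{4} - \frac{3 \sqrt{6} \operatorname{atan}{\left(\frac{\sqrt{6} u}{3} \right)}}{4} - 1

Integrate term by term and add the pieces.
A general antiderivative is \frac{5 u^{2}}{6} + \frac{3 u}{2} + \left(- \frac{5 u^{2}}{6} - \frac{3 u}{4}\right) \log{\left(4 u^{2} + 6 \right)} - \frac{5 \log{\left(u^{2} + \frac{3}{2} \right)}}{4} - \frac{3 \sqrt{6} \operatorname{atan}{\left(\frac{\sqrt{6} u}{3} \right)}}{4} + C.
The condition gives C = - \frac{19 \log{\left(10 \right)}}{12} - \frac{3 \sqrt{6} \operatorname{atan}{\left(\frac{\sqrt{6}}{3} \right)}}{4} - \frac{5 \log{\left(\frac{5}{2} \right)}}{4} + \frac{4}{3} - (- \frac{19 \log{\left(10 \right)}}{12} - \frac{3 \sqrt{6} \operatorname{atan}{\left(\frac{\sqrt{6}}{3} \right)}}{4} - \frac{5 \log{\left(\frac{5}{2} \right)}}{4} + \frac{7}{3}) = -1.
So G(u) = - \frac{5 u^{2} \log{\left(2 u^{2} + 3 \right)}}{6} - \frac{5 u^{2} \log{\left(2 \right)}}{6} + \frac{5 u^{2}}{6} - \frac{3 u \log{\left(2 u^{2} + 3 \right)}}{4} - \frac{3 u \log{\left(2 \right)}}{4} + \frac{3 u}{2} - \frac{5 \log{\left(u^{2} + \frac{3}{2} \right)}}{4} - \frac{3 \sqrt{6} \operatorname{atan}{\left(\frac{\sqrt{6} u}{3} \right)}}{4} - 1.
Check: d/du[- \frac{5 u^{2} \log{\left(2 u^{2} + 3 \right)}}{6} - \frac{5 u^{2} \log{\left(2 \right)}}{6} + \frac{5 u^{2}}{6} - \frac{3 u \log{\left(2 u^{2} + 3 \right)}}{4} - \frac{3 u \log{\left(2 \right)}}{4} + \frac{3 u}{2} - \frac{5 \log{\left(u^{2} + \frac{3}{2} \right)}}{4} - \frac{3 \sqrt{6} \operatorname{atan}{\left(\frac{\sqrt{6} u}{3} \right)}}{4} - 1] = - \frac{5 u \log{\left(2 u^{2} + 3 \right)}}{3} - \frac{5 u \log{\left(2 \right)}}{3} - \frac{3 \log{\left(2 u^{2} + 3 \right)}}{4} - \frac{3 \log{\left(2 \right)}}{4}, which equals G'(u).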